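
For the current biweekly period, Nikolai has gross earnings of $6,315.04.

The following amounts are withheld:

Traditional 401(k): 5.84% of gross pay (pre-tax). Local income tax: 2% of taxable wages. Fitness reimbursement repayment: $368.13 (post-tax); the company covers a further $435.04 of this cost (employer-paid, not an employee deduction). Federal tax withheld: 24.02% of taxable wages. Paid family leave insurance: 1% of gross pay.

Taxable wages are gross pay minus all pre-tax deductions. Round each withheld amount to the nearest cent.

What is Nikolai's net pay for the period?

$3,967.75

Traditional 401(k): $6,315.04 × 0.0584 = $368.80
Taxable wages = $6,315.04 − $368.80 = $5,946.24
Federal tax withheld: $5,946.24 × 0.2402 = $1,428.29
Local income tax: $5,946.24 × 0.02 = $118.92
Paid family leave insurance: $6,315.04 × 0.01 = $63.15
Fitness reimbursement repayment: $368.13
(Employer's $435.04 toward fitness reimbursement repayment is not withheld from the employee.)
Total deductions = $368.80 + $1,428.29 + $118.92 + $63.15 + $368.13 = $2,347.29
Net pay = $6,315.04 − $2,347.29 = $3,967.75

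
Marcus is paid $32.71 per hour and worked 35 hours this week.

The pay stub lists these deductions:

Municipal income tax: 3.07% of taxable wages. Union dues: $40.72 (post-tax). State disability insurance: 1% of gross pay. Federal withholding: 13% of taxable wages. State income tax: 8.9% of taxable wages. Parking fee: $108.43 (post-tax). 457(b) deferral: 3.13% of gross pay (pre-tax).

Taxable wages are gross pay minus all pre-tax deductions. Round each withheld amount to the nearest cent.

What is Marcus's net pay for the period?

Gross pay: 35 × $32.71 = $1144.85
457(b) deferral: $1144.85 × 0.0313 = $35.83
Taxable wages = $1144.85 − $35.83 = $1109.02
Federal withholding: $1109.02 × 0.13 = $144.17
State income tax: $1109.02 × 0.089 = $98.70
Municipal income tax: $1109.02 × 0.0307 = $34.05
State disability insurance: $1144.85 × 0.01 = $11.45
Union dues: $40.72
Parking fee: $108.43
Total deductions = $35.83 + $144.17 + $98.70 + $34.05 + $11.45 + $40.72 + $108.43 = $473.35
Net pay = $1144.85 − $473.35 = $671.50

$671.50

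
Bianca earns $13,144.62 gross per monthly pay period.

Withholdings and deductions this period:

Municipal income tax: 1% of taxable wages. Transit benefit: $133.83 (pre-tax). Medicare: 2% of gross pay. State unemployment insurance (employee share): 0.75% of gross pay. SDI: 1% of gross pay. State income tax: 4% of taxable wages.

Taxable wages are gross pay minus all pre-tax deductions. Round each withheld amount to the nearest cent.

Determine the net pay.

$11,867.33

Transit benefit: $133.83
Taxable wages = $13,144.62 − $133.83 = $13,010.79
Municipal income tax: $13,010.79 × 0.01 = $130.11
State income tax: $13,010.79 × 0.04 = $520.43
Medicare: $13,144.62 × 0.02 = $262.89
SDI: $13,144.62 × 0.01 = $131.45
State unemployment insurance (employee share): $13,144.62 × 0.0075 = $98.58
Total deductions = $133.83 + $130.11 + $520.43 + $262.89 + $131.45 + $98.58 = $1,277.29
Net pay = $13,144.62 − $1,277.29 = $11,867.33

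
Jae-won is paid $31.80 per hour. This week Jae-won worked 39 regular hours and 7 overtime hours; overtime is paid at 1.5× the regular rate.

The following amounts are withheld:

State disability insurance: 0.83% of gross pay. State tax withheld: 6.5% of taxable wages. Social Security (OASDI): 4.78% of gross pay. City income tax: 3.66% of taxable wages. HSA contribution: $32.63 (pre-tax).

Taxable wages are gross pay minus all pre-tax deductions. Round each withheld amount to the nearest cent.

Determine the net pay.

Regular pay: 39 × $31.80 = $1,240.20
Overtime pay: 7 × $31.80 × 1.5 = $333.90
Gross pay = $1,240.20 + $333.90 = $1,574.10
HSA contribution: $32.63
Taxable wages = $1,574.10 − $32.63 = $1,541.47
City income tax: $1,541.47 × 0.0366 = $56.42
State tax withheld: $1,541.47 × 0.065 = $100.20
Social Security (OASDI): $1,574.10 × 0.0478 = $75.24
State disability insurance: $1,574.10 × 0.0083 = $13.07
Total deductions = $32.63 + $56.42 + $100.20 + $75.24 + $13.07 = $277.56
Net pay = $1,574.10 − $277.56 = $1,296.54

$1,296.54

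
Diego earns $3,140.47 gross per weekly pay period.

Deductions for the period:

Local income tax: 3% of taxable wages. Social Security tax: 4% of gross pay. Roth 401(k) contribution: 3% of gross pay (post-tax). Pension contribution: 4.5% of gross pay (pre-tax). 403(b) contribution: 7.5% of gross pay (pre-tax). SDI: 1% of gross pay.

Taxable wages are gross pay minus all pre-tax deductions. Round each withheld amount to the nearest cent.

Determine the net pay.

Pension contribution: $3,140.47 × 0.045 = $141.32
403(b) contribution: $3,140.47 × 0.075 = $235.54
Pre-tax total = $141.32 + $235.54 = $376.86
Taxable wages = $3,140.47 − $376.86 = $2,763.61
Local income tax: $2,763.61 × 0.03 = $82.91
Social Security tax: $3,140.47 × 0.04 = $125.62
SDI: $3,140.47 × 0.01 = $31.40
Roth 401(k) contribution: $3,140.47 × 0.03 = $94.21
Total deductions = $141.32 + $235.54 + $82.91 + $125.62 + $31.40 + $94.21 = $711.00
Net pay = $3,140.47 − $711.00 = $2,429.47

$2,429.47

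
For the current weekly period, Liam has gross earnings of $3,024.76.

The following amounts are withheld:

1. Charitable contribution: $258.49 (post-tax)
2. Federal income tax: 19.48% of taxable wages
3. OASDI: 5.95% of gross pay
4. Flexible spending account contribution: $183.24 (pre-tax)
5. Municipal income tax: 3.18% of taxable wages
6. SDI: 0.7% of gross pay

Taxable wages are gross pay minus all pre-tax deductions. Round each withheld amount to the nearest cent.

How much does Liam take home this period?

$1,738.00

Flexible spending account contribution: $183.24
Taxable wages = $3,024.76 − $183.24 = $2,841.52
Federal income tax: $2,841.52 × 0.1948 = $553.53
Municipal income tax: $2,841.52 × 0.0318 = $90.36
OASDI: $3,024.76 × 0.0595 = $179.97
SDI: $3,024.76 × 0.007 = $21.17
Charitable contribution: $258.49
Total deductions = $183.24 + $553.53 + $90.36 + $179.97 + $21.17 + $258.49 = $1,286.76
Net pay = $3,024.76 − $1,286.76 = $1,738.00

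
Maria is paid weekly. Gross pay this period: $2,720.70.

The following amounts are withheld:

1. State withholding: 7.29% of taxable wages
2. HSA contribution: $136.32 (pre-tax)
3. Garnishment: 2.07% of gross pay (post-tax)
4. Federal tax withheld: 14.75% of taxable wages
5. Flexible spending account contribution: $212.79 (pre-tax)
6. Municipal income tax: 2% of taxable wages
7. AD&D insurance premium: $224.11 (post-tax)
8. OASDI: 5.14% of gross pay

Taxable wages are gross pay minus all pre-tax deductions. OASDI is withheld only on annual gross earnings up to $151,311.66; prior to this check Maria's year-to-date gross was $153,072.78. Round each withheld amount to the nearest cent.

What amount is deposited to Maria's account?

$1,521.03

HSA contribution: $136.32
Flexible spending account contribution: $212.79
Pre-tax total = $136.32 + $212.79 = $349.11
Taxable wages = $2,720.70 − $349.11 = $2,371.59
Federal tax withheld: $2,371.59 × 0.1475 = $349.81
State withholding: $2,371.59 × 0.0729 = $172.89
Municipal income tax: $2,371.59 × 0.02 = $47.43
OASDI: annual cap $151,311.66 already reached (YTD $153,072.78), so $0.00
Garnishment: $2,720.70 × 0.0207 = $56.32
AD&D insurance premium: $224.11
Total deductions = $136.32 + $212.79 + $349.81 + $172.89 + $47.43 + $0.00 + $56.32 + $224.11 = $1,199.67
Net pay = $2,720.70 − $1,199.67 = $1,521.03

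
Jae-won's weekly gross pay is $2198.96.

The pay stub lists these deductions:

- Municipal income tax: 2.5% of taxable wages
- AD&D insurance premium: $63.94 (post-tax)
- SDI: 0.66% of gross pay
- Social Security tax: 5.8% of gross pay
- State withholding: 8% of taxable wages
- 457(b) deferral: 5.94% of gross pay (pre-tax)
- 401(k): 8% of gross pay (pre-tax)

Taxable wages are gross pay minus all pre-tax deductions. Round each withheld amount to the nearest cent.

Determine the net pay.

$1487.73

401(k): $2198.96 × 0.08 = $175.92
457(b) deferral: $2198.96 × 0.0594 = $130.62
Pre-tax total = $175.92 + $130.62 = $306.54
Taxable wages = $2198.96 − $306.54 = $1892.42
Municipal income tax: $1892.42 × 0.025 = $47.31
State withholding: $1892.42 × 0.08 = $151.39
Social Security tax: $2198.96 × 0.058 = $127.54
SDI: $2198.96 × 0.0066 = $14.51
AD&D insurance premium: $63.94
Total deductions = $175.92 + $130.62 + $47.31 + $151.39 + $127.54 + $14.51 + $63.94 = $711.23
Net pay = $2198.96 − $711.23 = $1487.73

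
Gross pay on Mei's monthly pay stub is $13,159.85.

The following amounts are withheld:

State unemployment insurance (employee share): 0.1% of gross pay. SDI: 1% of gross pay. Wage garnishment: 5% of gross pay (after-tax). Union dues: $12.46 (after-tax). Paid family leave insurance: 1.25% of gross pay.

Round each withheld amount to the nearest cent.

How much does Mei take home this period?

$12,180.14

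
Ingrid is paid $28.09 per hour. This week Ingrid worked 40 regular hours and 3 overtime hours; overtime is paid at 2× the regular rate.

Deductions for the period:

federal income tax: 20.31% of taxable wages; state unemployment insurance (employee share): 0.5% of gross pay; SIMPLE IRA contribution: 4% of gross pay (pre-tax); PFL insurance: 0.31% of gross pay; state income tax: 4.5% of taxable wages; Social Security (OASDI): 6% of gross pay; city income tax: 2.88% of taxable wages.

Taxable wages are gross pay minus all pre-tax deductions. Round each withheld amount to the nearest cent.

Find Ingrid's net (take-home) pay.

$808.97

Regular pay: 40 × $28.09 = $1,123.60
Overtime pay: 3 × $28.09 × 2 = $168.54
Gross pay = $1,123.60 + $168.54 = $1,292.14
SIMPLE IRA contribution: $1,292.14 × 0.04 = $51.69
Taxable wages = $1,292.14 − $51.69 = $1,240.45
City income tax: $1,240.45 × 0.0288 = $35.72
Federal income tax: $1,240.45 × 0.2031 = $251.94
State income tax: $1,240.45 × 0.045 = $55.82
Social Security (OASDI): $1,292.14 × 0.06 = $77.53
PFL insurance: $1,292.14 × 0.0031 = $4.01
State unemployment insurance (employee share): $1,292.14 × 0.005 = $6.46
Total deductions = $51.69 + $35.72 + $251.94 + $55.82 + $77.53 + $4.01 + $6.46 = $483.17
Net pay = $1,292.14 − $483.17 = $808.97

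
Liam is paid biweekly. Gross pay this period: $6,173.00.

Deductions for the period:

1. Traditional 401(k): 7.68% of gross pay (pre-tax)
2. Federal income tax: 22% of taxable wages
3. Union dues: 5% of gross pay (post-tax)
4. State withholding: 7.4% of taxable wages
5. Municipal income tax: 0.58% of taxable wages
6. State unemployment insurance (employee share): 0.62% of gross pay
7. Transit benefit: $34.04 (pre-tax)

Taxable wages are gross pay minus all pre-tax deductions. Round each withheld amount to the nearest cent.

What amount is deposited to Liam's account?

Transit benefit: $34.04
Traditional 401(k): $6,173.00 × 0.0768 = $474.09
Pre-tax total = $34.04 + $474.09 = $508.13
Taxable wages = $6,173.00 − $508.13 = $5,664.87
Municipal income tax: $5,664.87 × 0.0058 = $32.86
Federal income tax: $5,664.87 × 0.22 = $1,246.27
State withholding: $5,664.87 × 0.074 = $419.20
State unemployment insurance (employee share): $6,173.00 × 0.0062 = $38.27
Union dues: $6,173.00 × 0.05 = $308.65
Total deductions = $34.04 + $474.09 + $32.86 + $1,246.27 + $419.20 + $38.27 + $308.65 = $2,553.38
Net pay = $6,173.00 − $2,553.38 = $3,619.62

$3,619.62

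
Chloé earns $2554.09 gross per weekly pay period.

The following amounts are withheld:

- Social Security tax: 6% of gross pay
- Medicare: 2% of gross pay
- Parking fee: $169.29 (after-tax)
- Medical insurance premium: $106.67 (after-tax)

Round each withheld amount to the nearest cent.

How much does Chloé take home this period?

$2073.80

Medicare: $2554.09 × 0.02 = $51.08
Social Security tax: $2554.09 × 0.06 = $153.25
Medical insurance premium: $106.67
Parking fee: $169.29
Total deductions = $51.08 + $153.25 + $106.67 + $169.29 = $480.29
Net pay = $2554.09 − $480.29 = $2073.80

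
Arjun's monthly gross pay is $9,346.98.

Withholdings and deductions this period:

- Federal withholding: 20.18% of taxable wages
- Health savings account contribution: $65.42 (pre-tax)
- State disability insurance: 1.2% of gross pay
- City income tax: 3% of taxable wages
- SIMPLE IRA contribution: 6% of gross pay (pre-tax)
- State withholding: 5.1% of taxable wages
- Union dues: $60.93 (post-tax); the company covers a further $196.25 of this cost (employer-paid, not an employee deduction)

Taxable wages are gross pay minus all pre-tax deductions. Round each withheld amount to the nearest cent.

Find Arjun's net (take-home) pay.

$6,081.42

Health savings account contribution: $65.42
SIMPLE IRA contribution: $9,346.98 × 0.06 = $560.82
Pre-tax total = $65.42 + $560.82 = $626.24
Taxable wages = $9,346.98 − $626.24 = $8,720.74
Federal withholding: $8,720.74 × 0.2018 = $1,759.85
State withholding: $8,720.74 × 0.051 = $444.76
City income tax: $8,720.74 × 0.03 = $261.62
State disability insurance: $9,346.98 × 0.012 = $112.16
Union dues: $60.93
(Employer's $196.25 toward union dues is not withheld from the employee.)
Total deductions = $65.42 + $560.82 + $1,759.85 + $444.76 + $261.62 + $112.16 + $60.93 = $3,265.56
Net pay = $9,346.98 − $3,265.56 = $6,081.42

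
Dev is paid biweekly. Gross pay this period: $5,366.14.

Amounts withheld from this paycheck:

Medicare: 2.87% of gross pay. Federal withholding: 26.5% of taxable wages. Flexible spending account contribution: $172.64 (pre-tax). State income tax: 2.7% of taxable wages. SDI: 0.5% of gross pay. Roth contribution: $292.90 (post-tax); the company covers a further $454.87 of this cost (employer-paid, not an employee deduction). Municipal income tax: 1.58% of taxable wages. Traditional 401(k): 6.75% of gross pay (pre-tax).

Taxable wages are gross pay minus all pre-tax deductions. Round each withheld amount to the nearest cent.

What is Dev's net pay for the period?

Traditional 401(k): $5,366.14 × 0.0675 = $362.21
Flexible spending account contribution: $172.64
Pre-tax total = $362.21 + $172.64 = $534.85
Taxable wages = $5,366.14 − $534.85 = $4,831.29
Federal withholding: $4,831.29 × 0.265 = $1,280.29
State income tax: $4,831.29 × 0.027 = $130.44
Municipal income tax: $4,831.29 × 0.0158 = $76.33
SDI: $5,366.14 × 0.005 = $26.83
Medicare: $5,366.14 × 0.0287 = $154.01
Roth contribution: $292.90
(Employer's $454.87 toward Roth contribution is not withheld from the employee.)
Total deductions = $362.21 + $172.64 + $1,280.29 + $130.44 + $76.33 + $26.83 + $154.01 + $292.90 = $2,495.65
Net pay = $5,366.14 − $2,495.65 = $2,870.49

$2,870.49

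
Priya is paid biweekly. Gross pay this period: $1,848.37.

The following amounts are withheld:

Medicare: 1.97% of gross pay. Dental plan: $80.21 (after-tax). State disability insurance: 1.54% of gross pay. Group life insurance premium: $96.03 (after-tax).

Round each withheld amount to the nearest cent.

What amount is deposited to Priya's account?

$1,607.26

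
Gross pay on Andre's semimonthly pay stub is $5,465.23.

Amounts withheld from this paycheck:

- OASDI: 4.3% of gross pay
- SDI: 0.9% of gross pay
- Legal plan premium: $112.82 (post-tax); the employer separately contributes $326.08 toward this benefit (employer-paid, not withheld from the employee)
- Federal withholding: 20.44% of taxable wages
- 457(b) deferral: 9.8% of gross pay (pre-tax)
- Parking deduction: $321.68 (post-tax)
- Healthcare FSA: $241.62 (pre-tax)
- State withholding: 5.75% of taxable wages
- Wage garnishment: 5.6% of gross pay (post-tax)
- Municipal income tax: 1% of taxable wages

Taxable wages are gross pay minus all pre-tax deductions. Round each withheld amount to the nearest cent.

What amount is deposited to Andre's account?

$2,388.61

Healthcare FSA: $241.62
457(b) deferral: $5,465.23 × 0.098 = $535.59
Pre-tax total = $241.62 + $535.59 = $777.21
Taxable wages = $5,465.23 − $777.21 = $4,688.02
Federal withholding: $4,688.02 × 0.2044 = $958.23
State withholding: $4,688.02 × 0.0575 = $269.56
Municipal income tax: $4,688.02 × 0.01 = $46.88
SDI: $5,465.23 × 0.009 = $49.19
OASDI: $5,465.23 × 0.043 = $235.00
Parking deduction: $321.68
Legal plan premium: $112.82
Wage garnishment: $5,465.23 × 0.056 = $306.05
(Employer's $326.08 toward legal plan premium is not withheld from the employee.)
Total deductions = $241.62 + $535.59 + $958.23 + $269.56 + $46.88 + $49.19 + $235.00 + $321.68 + $112.82 + $306.05 = $3,076.62
Net pay = $5,465.23 − $3,076.62 = $2,388.61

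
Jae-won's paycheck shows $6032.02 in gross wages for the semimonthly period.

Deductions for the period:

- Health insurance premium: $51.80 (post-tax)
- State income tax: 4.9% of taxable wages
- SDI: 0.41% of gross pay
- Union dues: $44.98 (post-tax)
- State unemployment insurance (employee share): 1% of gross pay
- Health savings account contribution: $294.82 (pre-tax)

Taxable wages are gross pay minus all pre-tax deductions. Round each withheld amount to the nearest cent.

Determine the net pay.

$5274.25

Health savings account contribution: $294.82
Taxable wages = $6032.02 − $294.82 = $5737.20
State income tax: $5737.20 × 0.049 = $281.12
SDI: $6032.02 × 0.0041 = $24.73
State unemployment insurance (employee share): $6032.02 × 0.01 = $60.32
Health insurance premium: $51.80
Union dues: $44.98
Total deductions = $294.82 + $281.12 + $24.73 + $60.32 + $51.80 + $44.98 = $757.77
Net pay = $6032.02 − $757.77 = $5274.25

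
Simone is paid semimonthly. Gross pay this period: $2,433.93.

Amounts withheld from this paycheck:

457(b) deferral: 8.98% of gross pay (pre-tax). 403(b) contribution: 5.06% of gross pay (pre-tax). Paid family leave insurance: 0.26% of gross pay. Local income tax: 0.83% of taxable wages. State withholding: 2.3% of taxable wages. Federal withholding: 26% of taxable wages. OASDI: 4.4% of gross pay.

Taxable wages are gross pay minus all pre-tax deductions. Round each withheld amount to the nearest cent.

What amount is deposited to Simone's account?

457(b) deferral: $2,433.93 × 0.0898 = $218.57
403(b) contribution: $2,433.93 × 0.0506 = $123.16
Pre-tax total = $218.57 + $123.16 = $341.73
Taxable wages = $2,433.93 − $341.73 = $2,092.20
Local income tax: $2,092.20 × 0.0083 = $17.37
Federal withholding: $2,092.20 × 0.26 = $543.97
State withholding: $2,092.20 × 0.023 = $48.12
Paid family leave insurance: $2,433.93 × 0.0026 = $6.33
OASDI: $2,433.93 × 0.044 = $107.09
Total deductions = $218.57 + $123.16 + $17.37 + $543.97 + $48.12 + $6.33 + $107.09 = $1,064.61
Net pay = $2,433.93 − $1,064.61 = $1,369.32

$1,369.32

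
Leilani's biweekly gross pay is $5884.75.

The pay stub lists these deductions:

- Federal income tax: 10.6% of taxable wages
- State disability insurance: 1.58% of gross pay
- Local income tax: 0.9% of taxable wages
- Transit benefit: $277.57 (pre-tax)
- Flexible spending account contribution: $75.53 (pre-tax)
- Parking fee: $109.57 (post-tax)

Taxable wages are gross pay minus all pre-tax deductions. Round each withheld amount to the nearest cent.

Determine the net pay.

Flexible spending account contribution: $75.53
Transit benefit: $277.57
Pre-tax total = $75.53 + $277.57 = $353.10
Taxable wages = $5884.75 − $353.10 = $5531.65
Local income tax: $5531.65 × 0.009 = $49.78
Federal income tax: $5531.65 × 0.106 = $586.35
State disability insurance: $5884.75 × 0.0158 = $92.98
Parking fee: $109.57
Total deductions = $75.53 + $277.57 + $49.78 + $586.35 + $92.98 + $109.57 = $1191.78
Net pay = $5884.75 − $1191.78 = $4692.97

$4692.97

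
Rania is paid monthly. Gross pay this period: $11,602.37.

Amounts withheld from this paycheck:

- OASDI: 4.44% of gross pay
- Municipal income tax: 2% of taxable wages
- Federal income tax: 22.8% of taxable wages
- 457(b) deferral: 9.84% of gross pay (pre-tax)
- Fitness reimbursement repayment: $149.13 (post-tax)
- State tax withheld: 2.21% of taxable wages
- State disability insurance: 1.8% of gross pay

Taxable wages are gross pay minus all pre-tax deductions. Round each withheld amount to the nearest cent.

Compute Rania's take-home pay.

$6,762.15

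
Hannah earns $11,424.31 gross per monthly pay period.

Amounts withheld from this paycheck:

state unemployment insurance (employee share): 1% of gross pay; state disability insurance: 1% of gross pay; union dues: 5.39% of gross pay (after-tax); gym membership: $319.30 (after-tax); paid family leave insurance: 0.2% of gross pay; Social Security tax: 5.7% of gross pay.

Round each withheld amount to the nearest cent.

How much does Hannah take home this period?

$9,586.72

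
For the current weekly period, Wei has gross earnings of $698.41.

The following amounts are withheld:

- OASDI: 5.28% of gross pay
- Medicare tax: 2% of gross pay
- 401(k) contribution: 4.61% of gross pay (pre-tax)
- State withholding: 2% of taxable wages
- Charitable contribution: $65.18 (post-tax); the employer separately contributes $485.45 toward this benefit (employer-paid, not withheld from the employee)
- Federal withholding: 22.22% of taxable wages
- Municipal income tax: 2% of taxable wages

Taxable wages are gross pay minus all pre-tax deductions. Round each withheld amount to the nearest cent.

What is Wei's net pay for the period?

$375.51

401(k) contribution: $698.41 × 0.0461 = $32.20
Taxable wages = $698.41 − $32.20 = $666.21
Federal withholding: $666.21 × 0.2222 = $148.03
State withholding: $666.21 × 0.02 = $13.32
Municipal income tax: $666.21 × 0.02 = $13.32
Medicare tax: $698.41 × 0.02 = $13.97
OASDI: $698.41 × 0.0528 = $36.88
Charitable contribution: $65.18
(Employer's $485.45 toward charitable contribution is not withheld from the employee.)
Total deductions = $32.20 + $148.03 + $13.32 + $13.32 + $13.97 + $36.88 + $65.18 = $322.90
Net pay = $698.41 − $322.90 = $375.51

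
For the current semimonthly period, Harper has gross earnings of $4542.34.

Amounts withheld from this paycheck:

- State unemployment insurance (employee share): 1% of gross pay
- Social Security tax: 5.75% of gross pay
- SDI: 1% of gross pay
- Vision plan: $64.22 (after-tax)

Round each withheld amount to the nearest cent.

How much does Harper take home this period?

Social Security tax: $4542.34 × 0.0575 = $261.18
SDI: $4542.34 × 0.01 = $45.42
State unemployment insurance (employee share): $4542.34 × 0.01 = $45.42
Vision plan: $64.22
Total deductions = $261.18 + $45.42 + $45.42 + $64.22 = $416.24
Net pay = $4542.34 − $416.24 = $4126.10

$4126.10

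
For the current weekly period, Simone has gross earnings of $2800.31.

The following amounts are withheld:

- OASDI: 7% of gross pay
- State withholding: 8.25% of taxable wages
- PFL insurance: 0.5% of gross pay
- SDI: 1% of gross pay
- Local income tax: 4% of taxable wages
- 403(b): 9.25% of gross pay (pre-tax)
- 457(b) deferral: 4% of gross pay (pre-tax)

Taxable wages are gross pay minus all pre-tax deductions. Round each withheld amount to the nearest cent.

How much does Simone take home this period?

403(b): $2800.31 × 0.0925 = $259.03
457(b) deferral: $2800.31 × 0.04 = $112.01
Pre-tax total = $259.03 + $112.01 = $371.04
Taxable wages = $2800.31 − $371.04 = $2429.27
State withholding: $2429.27 × 0.0825 = $200.41
Local income tax: $2429.27 × 0.04 = $97.17
PFL insurance: $2800.31 × 0.005 = $14.00
OASDI: $2800.31 × 0.07 = $196.02
SDI: $2800.31 × 0.01 = $28.00
Total deductions = $259.03 + $112.01 + $200.41 + $97.17 + $14.00 + $196.02 + $28.00 = $906.64
Net pay = $2800.31 − $906.64 = $1893.67

$1893.67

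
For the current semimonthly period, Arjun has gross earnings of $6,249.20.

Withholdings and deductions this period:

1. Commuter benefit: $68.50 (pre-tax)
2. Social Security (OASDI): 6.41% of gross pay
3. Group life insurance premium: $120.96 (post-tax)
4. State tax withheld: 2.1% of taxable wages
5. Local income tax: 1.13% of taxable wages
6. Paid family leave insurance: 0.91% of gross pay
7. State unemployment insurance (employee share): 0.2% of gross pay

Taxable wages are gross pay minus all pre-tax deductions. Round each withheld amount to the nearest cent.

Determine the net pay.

Commuter benefit: $68.50
Taxable wages = $6,249.20 − $68.50 = $6,180.70
State tax withheld: $6,180.70 × 0.021 = $129.79
Local income tax: $6,180.70 × 0.0113 = $69.84
Paid family leave insurance: $6,249.20 × 0.0091 = $56.87
State unemployment insurance (employee share): $6,249.20 × 0.002 = $12.50
Social Security (OASDI): $6,249.20 × 0.0641 = $400.57
Group life insurance premium: $120.96
Total deductions = $68.50 + $129.79 + $69.84 + $56.87 + $12.50 + $400.57 + $120.96 = $859.03
Net pay = $6,249.20 − $859.03 = $5,390.17

$5,390.17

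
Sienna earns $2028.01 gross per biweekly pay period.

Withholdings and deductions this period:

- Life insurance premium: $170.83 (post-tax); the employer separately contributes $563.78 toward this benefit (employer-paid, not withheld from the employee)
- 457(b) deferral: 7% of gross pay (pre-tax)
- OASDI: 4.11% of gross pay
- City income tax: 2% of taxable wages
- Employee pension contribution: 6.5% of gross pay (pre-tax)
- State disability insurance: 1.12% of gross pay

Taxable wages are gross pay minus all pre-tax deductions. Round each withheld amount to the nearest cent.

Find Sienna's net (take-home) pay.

$1442.26

Employee pension contribution: $2028.01 × 0.065 = $131.82
457(b) deferral: $2028.01 × 0.07 = $141.96
Pre-tax total = $131.82 + $141.96 = $273.78
Taxable wages = $2028.01 − $273.78 = $1754.23
City income tax: $1754.23 × 0.02 = $35.08
OASDI: $2028.01 × 0.0411 = $83.35
State disability insurance: $2028.01 × 0.0112 = $22.71
Life insurance premium: $170.83
(Employer's $563.78 toward life insurance premium is not withheld from the employee.)
Total deductions = $131.82 + $141.96 + $35.08 + $83.35 + $22.71 + $170.83 = $585.75
Net pay = $2028.01 − $585.75 = $1442.26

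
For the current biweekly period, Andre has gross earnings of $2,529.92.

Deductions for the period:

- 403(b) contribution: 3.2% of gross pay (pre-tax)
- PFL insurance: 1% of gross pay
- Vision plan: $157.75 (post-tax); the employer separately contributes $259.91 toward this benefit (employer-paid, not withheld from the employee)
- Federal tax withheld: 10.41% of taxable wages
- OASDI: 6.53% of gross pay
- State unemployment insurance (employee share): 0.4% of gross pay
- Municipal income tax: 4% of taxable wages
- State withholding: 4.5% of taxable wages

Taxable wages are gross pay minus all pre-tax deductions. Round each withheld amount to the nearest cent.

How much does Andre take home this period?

403(b) contribution: $2,529.92 × 0.032 = $80.96
Taxable wages = $2,529.92 − $80.96 = $2,448.96
Municipal income tax: $2,448.96 × 0.04 = $97.96
Federal tax withheld: $2,448.96 × 0.1041 = $254.94
State withholding: $2,448.96 × 0.045 = $110.20
State unemployment insurance (employee share): $2,529.92 × 0.004 = $10.12
OASDI: $2,529.92 × 0.0653 = $165.20
PFL insurance: $2,529.92 × 0.01 = $25.30
Vision plan: $157.75
(Employer's $259.91 toward vision plan is not withheld from the employee.)
Total deductions = $80.96 + $97.96 + $254.94 + $110.20 + $10.12 + $165.20 + $25.30 + $157.75 = $902.43
Net pay = $2,529.92 − $902.43 = $1,627.49

$1,627.49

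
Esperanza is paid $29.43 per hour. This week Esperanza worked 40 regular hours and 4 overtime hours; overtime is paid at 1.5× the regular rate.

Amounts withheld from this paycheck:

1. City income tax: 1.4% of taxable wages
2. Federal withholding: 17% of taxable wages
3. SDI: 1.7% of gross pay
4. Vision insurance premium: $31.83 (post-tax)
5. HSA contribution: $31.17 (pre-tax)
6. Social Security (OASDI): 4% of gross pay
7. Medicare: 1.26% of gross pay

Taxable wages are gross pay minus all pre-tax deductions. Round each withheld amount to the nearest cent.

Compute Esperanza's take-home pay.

Regular pay: 40 × $29.43 = $1177.20
Overtime pay: 4 × $29.43 × 1.5 = $176.58
Gross pay = $1177.20 + $176.58 = $1353.78
HSA contribution: $31.17
Taxable wages = $1353.78 − $31.17 = $1322.61
City income tax: $1322.61 × 0.014 = $18.52
Federal withholding: $1322.61 × 0.17 = $224.84
SDI: $1353.78 × 0.017 = $23.01
Medicare: $1353.78 × 0.0126 = $17.06
Social Security (OASDI): $1353.78 × 0.04 = $54.15
Vision insurance premium: $31.83
Total deductions = $31.17 + $18.52 + $224.84 + $23.01 + $17.06 + $54.15 + $31.83 = $400.58
Net pay = $1353.78 − $400.58 = $953.20

$953.20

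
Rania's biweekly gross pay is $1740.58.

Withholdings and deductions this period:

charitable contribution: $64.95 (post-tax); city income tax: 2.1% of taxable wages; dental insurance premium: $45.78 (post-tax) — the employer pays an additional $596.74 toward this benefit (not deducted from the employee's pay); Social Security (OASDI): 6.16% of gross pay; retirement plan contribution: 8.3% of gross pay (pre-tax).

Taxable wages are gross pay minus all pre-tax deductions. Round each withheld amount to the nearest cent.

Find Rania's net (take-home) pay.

Retirement plan contribution: $1740.58 × 0.083 = $144.47
Taxable wages = $1740.58 − $144.47 = $1596.11
City income tax: $1596.11 × 0.021 = $33.52
Social Security (OASDI): $1740.58 × 0.0616 = $107.22
Dental insurance premium: $45.78
Charitable contribution: $64.95
(Employer's $596.74 toward dental insurance premium is not withheld from the employee.)
Total deductions = $144.47 + $33.52 + $107.22 + $45.78 + $64.95 = $395.94
Net pay = $1740.58 − $395.94 = $1344.64

$1344.64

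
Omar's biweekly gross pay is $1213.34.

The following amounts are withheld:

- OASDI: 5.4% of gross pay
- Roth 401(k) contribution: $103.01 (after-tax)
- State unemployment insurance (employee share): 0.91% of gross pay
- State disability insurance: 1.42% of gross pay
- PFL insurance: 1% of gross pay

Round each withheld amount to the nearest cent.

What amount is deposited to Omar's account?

State unemployment insurance (employee share): $1213.34 × 0.0091 = $11.04
OASDI: $1213.34 × 0.054 = $65.52
State disability insurance: $1213.34 × 0.0142 = $17.23
PFL insurance: $1213.34 × 0.01 = $12.13
Roth 401(k) contribution: $103.01
Total deductions = $11.04 + $65.52 + $17.23 + $12.13 + $103.01 = $208.93
Net pay = $1213.34 − $208.93 = $1004.41

$1004.41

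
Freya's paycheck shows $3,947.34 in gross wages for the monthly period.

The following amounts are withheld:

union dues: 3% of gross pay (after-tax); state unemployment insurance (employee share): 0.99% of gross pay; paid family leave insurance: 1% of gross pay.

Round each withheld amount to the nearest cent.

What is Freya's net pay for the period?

$3,750.37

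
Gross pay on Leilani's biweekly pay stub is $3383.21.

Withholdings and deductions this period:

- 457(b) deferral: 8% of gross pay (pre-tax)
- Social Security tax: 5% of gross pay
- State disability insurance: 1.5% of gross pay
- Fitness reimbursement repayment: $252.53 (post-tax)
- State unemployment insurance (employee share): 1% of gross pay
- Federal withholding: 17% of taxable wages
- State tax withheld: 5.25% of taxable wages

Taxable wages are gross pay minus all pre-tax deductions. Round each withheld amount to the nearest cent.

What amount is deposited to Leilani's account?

457(b) deferral: $3383.21 × 0.08 = $270.66
Taxable wages = $3383.21 − $270.66 = $3112.55
Federal withholding: $3112.55 × 0.17 = $529.13
State tax withheld: $3112.55 × 0.0525 = $163.41
State unemployment insurance (employee share): $3383.21 × 0.01 = $33.83
Social Security tax: $3383.21 × 0.05 = $169.16
State disability insurance: $3383.21 × 0.015 = $50.75
Fitness reimbursement repayment: $252.53
Total deductions = $270.66 + $529.13 + $163.41 + $33.83 + $169.16 + $50.75 + $252.53 = $1469.47
Net pay = $3383.21 − $1469.47 = $1913.74

$1913.74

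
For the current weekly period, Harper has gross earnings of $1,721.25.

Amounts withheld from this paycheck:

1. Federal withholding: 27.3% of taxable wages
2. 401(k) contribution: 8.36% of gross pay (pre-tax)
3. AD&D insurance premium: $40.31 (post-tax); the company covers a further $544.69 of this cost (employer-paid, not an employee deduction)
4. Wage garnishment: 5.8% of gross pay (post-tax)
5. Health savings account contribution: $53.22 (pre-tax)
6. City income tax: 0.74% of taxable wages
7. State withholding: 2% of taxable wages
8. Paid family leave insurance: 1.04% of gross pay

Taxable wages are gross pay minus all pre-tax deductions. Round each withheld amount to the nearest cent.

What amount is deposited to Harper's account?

Health savings account contribution: $53.22
401(k) contribution: $1,721.25 × 0.0836 = $143.90
Pre-tax total = $53.22 + $143.90 = $197.12
Taxable wages = $1,721.25 − $197.12 = $1,524.13
State withholding: $1,524.13 × 0.02 = $30.48
City income tax: $1,524.13 × 0.0074 = $11.28
Federal withholding: $1,524.13 × 0.273 = $416.09
Paid family leave insurance: $1,721.25 × 0.0104 = $17.90
Wage garnishment: $1,721.25 × 0.058 = $99.83
AD&D insurance premium: $40.31
(Employer's $544.69 toward AD&D insurance premium is not withheld from the employee.)
Total deductions = $53.22 + $143.90 + $30.48 + $11.28 + $416.09 + $17.90 + $99.83 + $40.31 = $813.01
Net pay = $1,721.25 − $813.01 = $908.24

$908.24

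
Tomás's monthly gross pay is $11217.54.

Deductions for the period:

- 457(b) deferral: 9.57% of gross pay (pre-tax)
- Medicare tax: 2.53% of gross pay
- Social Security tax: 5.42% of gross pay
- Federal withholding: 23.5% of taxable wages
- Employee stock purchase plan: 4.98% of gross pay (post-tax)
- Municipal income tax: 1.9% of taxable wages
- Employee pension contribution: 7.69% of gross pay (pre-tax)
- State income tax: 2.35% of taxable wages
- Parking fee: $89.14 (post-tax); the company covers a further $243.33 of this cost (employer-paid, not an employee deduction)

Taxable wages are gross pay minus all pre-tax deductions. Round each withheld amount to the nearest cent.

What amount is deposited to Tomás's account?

$5166.24

457(b) deferral: $11217.54 × 0.0957 = $1073.52
Employee pension contribution: $11217.54 × 0.0769 = $862.63
Pre-tax total = $1073.52 + $862.63 = $1936.15
Taxable wages = $11217.54 − $1936.15 = $9281.39
State income tax: $9281.39 × 0.0235 = $218.11
Municipal income tax: $9281.39 × 0.019 = $176.35
Federal withholding: $9281.39 × 0.235 = $2181.13
Medicare tax: $11217.54 × 0.0253 = $283.80
Social Security tax: $11217.54 × 0.0542 = $607.99
Employee stock purchase plan: $11217.54 × 0.0498 = $558.63
Parking fee: $89.14
(Employer's $243.33 toward parking fee is not withheld from the employee.)
Total deductions = $1073.52 + $862.63 + $218.11 + $176.35 + $2181.13 + $283.80 + $607.99 + $558.63 + $89.14 = $6051.30
Net pay = $11217.54 − $6051.30 = $5166.24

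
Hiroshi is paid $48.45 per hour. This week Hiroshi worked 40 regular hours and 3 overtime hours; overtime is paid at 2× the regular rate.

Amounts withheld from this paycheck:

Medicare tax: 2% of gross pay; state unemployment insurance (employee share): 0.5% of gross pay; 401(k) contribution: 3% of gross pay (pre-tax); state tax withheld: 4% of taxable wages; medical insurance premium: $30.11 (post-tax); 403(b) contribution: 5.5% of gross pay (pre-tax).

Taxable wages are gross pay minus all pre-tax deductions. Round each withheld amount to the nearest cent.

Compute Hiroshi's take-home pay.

$1,871.87

Regular pay: 40 × $48.45 = $1,938.00
Overtime pay: 3 × $48.45 × 2 = $290.70
Gross pay = $1,938.00 + $290.70 = $2,228.70
401(k) contribution: $2,228.70 × 0.03 = $66.86
403(b) contribution: $2,228.70 × 0.055 = $122.58
Pre-tax total = $66.86 + $122.58 = $189.44
Taxable wages = $2,228.70 − $189.44 = $2,039.26
State tax withheld: $2,039.26 × 0.04 = $81.57
Medicare tax: $2,228.70 × 0.02 = $44.57
State unemployment insurance (employee share): $2,228.70 × 0.005 = $11.14
Medical insurance premium: $30.11
Total deductions = $66.86 + $122.58 + $81.57 + $44.57 + $11.14 + $30.11 = $356.83
Net pay = $2,228.70 − $356.83 = $1,871.87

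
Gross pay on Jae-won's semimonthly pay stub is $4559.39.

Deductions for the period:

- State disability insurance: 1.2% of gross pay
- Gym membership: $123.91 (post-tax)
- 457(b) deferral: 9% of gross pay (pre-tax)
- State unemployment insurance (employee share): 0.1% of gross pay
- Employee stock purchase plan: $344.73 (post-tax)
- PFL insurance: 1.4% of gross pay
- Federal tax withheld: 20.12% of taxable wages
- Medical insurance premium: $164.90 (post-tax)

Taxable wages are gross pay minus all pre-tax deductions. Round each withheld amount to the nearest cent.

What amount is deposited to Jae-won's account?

$2557.61

457(b) deferral: $4559.39 × 0.09 = $410.35
Taxable wages = $4559.39 − $410.35 = $4149.04
Federal tax withheld: $4149.04 × 0.2012 = $834.79
State disability insurance: $4559.39 × 0.012 = $54.71
PFL insurance: $4559.39 × 0.014 = $63.83
State unemployment insurance (employee share): $4559.39 × 0.001 = $4.56
Gym membership: $123.91
Employee stock purchase plan: $344.73
Medical insurance premium: $164.90
Total deductions = $410.35 + $834.79 + $54.71 + $63.83 + $4.56 + $123.91 + $344.73 + $164.90 = $2001.78
Net pay = $4559.39 − $2001.78 = $2557.61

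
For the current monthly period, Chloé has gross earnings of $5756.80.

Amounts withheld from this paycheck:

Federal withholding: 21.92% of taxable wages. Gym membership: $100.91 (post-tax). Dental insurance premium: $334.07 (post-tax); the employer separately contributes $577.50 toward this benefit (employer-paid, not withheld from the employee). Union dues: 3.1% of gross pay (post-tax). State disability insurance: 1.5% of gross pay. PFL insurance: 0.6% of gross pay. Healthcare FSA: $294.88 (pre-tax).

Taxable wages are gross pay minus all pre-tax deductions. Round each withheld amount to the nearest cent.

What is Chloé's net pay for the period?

Healthcare FSA: $294.88
Taxable wages = $5756.80 − $294.88 = $5461.92
Federal withholding: $5461.92 × 0.2192 = $1197.25
PFL insurance: $5756.80 × 0.006 = $34.54
State disability insurance: $5756.80 × 0.015 = $86.35
Dental insurance premium: $334.07
Union dues: $5756.80 × 0.031 = $178.46
Gym membership: $100.91
(Employer's $577.50 toward dental insurance premium is not withheld from the employee.)
Total deductions = $294.88 + $1197.25 + $34.54 + $86.35 + $334.07 + $178.46 + $100.91 = $2226.46
Net pay = $5756.80 − $2226.46 = $3530.34

$3530.34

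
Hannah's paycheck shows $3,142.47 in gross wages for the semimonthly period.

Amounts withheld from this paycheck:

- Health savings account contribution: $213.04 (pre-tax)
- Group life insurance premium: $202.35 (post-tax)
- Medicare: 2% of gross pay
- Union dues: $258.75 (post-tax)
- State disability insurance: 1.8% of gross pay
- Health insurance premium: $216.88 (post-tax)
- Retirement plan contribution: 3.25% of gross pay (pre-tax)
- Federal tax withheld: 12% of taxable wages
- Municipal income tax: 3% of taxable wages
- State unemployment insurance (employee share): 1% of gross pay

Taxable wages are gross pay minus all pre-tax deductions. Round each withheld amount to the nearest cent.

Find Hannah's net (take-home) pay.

Retirement plan contribution: $3,142.47 × 0.0325 = $102.13
Health savings account contribution: $213.04
Pre-tax total = $102.13 + $213.04 = $315.17
Taxable wages = $3,142.47 − $315.17 = $2,827.30
Municipal income tax: $2,827.30 × 0.03 = $84.82
Federal tax withheld: $2,827.30 × 0.12 = $339.28
Medicare: $3,142.47 × 0.02 = $62.85
State unemployment insurance (employee share): $3,142.47 × 0.01 = $31.42
State disability insurance: $3,142.47 × 0.018 = $56.56
Union dues: $258.75
Health insurance premium: $216.88
Group life insurance premium: $202.35
Total deductions = $102.13 + $213.04 + $84.82 + $339.28 + $62.85 + $31.42 + $56.56 + $258.75 + $216.88 + $202.35 = $1,568.08
Net pay = $3,142.47 − $1,568.08 = $1,574.39

$1,574.39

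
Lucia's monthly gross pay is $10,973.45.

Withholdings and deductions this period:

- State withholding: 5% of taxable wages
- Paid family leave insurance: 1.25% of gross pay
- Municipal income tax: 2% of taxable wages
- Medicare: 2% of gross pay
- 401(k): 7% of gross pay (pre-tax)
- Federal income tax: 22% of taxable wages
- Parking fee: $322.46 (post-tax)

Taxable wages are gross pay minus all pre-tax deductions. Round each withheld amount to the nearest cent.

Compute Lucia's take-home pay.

$6,566.66

401(k): $10,973.45 × 0.07 = $768.14
Taxable wages = $10,973.45 − $768.14 = $10,205.31
State withholding: $10,205.31 × 0.05 = $510.27
Federal income tax: $10,205.31 × 0.22 = $2,245.17
Municipal income tax: $10,205.31 × 0.02 = $204.11
Paid family leave insurance: $10,973.45 × 0.0125 = $137.17
Medicare: $10,973.45 × 0.02 = $219.47
Parking fee: $322.46
Total deductions = $768.14 + $510.27 + $2,245.17 + $204.11 + $137.17 + $219.47 + $322.46 = $4,406.79
Net pay = $10,973.45 − $4,406.79 = $6,566.66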